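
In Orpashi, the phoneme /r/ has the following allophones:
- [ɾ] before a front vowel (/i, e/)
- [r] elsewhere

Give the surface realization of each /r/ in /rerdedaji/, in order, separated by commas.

[ɾ], [r]

Occurrence 1 (position 1): before a front vowel (/i, e/) → [ɾ].
Occurrence 2 (position 3): no conditioning environment matches → elsewhere allophone [r].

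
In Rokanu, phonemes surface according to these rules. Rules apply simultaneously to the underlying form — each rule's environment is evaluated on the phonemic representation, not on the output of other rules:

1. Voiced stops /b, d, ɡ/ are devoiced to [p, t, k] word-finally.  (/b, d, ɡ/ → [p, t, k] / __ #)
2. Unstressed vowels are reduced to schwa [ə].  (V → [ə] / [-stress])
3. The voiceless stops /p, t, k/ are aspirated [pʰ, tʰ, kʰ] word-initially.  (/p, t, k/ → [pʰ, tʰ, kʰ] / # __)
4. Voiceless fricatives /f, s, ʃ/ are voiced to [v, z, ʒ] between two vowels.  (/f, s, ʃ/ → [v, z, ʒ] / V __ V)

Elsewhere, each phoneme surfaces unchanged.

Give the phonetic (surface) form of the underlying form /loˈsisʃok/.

[ləˈzisʃək]

/o/ (between /l/ and /s/): in an unstressed syllable, so rule 2 applies → [ə].
/s/ (between /o/ and /i/): between two vowels, so rule 4 applies → [z].
/i/ (between /s/ and /s/) fails the environment for rule 2, so it stays [i].
/s/ (between /i/ and /ʃ/) fails the environment for rule 4, so it stays [s].
/ʃ/ (between /s/ and /o/) fails the environment for rule 4, so it stays [ʃ].
/o/ meets the environment for rule 2 (in an unstressed syllable) → [ə].
/k/ (word-final) is in the target of rule 3 but the environment (word-initially) is not met → [k].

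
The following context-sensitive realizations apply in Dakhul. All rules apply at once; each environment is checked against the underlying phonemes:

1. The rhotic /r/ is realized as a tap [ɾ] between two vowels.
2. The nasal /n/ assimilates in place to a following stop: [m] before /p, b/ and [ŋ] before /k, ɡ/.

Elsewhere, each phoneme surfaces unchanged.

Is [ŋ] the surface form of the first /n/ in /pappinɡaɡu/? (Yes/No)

/n/ — between /i/ and /ɡ/, before a labial or velar stop — surfaces as [ŋ] (rule 2).
The actual realization is [ŋ], which matches [ŋ].

Yes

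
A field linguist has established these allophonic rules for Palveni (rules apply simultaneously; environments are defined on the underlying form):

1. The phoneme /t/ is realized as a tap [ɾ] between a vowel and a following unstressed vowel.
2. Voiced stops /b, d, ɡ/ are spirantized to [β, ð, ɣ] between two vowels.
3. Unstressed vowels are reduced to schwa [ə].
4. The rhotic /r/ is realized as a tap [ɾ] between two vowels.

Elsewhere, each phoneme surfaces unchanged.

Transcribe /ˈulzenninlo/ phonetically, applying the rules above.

/u/ (word-initial): rule 3 targets it, but not in an unstressed syllable → unchanged [u].
/l/ — not in any rule's target class → [l].
/z/ (between /l/ and /e/) is unaffected → [z].
/e/ meets the environment for rule 3 (in an unstressed syllable) → [ə].
/n/ stays [n].
/n/ (between /n/ and /i/): no rule targets it → [n].
/i/ meets the environment for rule 3 (in an unstressed syllable) → [ə].
/n/ stays [n].
/l/ stays [l].
/o/ (word-final) occurs in an unstressed syllable → [ə] by rule 3.

[ˈulzənnənlə]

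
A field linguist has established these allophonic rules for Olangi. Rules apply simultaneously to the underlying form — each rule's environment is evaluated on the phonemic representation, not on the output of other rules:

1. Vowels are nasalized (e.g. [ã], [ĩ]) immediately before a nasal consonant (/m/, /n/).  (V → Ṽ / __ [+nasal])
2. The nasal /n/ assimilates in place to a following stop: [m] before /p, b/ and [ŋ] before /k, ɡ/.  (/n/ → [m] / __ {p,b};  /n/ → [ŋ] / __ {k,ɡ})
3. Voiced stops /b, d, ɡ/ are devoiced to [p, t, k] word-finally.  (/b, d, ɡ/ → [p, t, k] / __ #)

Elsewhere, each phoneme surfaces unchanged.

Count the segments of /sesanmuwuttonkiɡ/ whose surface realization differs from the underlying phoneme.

4

Segments that undergo a rule: /a/ → [ã] (rule 1); /o/ → [õ] (rule 1); /n/ → [ŋ] (rule 2); /ɡ/ → [k] (rule 3).
All other segments surface unchanged.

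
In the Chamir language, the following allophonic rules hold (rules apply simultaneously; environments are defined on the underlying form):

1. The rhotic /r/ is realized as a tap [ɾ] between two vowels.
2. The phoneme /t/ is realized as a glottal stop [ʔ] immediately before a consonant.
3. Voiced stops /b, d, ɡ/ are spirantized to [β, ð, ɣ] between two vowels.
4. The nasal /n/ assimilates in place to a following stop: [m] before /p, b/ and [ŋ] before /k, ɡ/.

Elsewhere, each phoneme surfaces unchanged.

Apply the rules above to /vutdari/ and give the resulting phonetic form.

[vuʔdaɾi]

/v/ (word-initial): no rule targets it → [v].
/u/ stays [u].
/t/ (between /u/ and /d/) occurs immediately before a consonant → [ʔ] by rule 2.
/d/ (between /t/ and /a/): rule 3 targets it, but not between two vowels → unchanged [d].
/a/ stays [a].
/r/ (between /a/ and /i/) occurs between two vowels → [ɾ] by rule 1.
/i/ — not in any rule's target class → [i].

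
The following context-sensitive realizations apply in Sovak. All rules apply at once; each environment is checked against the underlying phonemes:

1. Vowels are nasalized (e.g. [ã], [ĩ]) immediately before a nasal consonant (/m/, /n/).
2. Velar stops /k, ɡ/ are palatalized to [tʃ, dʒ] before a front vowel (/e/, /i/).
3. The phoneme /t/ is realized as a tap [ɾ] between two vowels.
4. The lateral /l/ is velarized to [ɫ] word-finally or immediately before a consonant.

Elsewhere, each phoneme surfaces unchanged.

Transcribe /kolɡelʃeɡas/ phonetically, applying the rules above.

/k/ — word-initial; rule 2 does not apply here → [k].
/o/ — between /k/ and /l/; rule 1 does not apply here → [o].
/l/ — between /o/ and /ɡ/, word-finally or immediately before a consonant — surfaces as [ɫ] (rule 4).
/ɡ/ (between /l/ and /e/) occurs before a front vowel → [dʒ] by rule 2.
/e/ (between /ɡ/ and /l/): rule 1 targets it, but not before a nasal consonant → unchanged [e].
Rule 4 applies to /l/ (between /e/ and /ʃ/: word-finally or immediately before a consonant) → [ɫ].
/e/ (between /ʃ/ and /ɡ/): rule 1 targets it, but not before a nasal consonant → unchanged [e].
/ɡ/ — between /e/ and /a/; rule 2 does not apply here → [ɡ].
/a/ — between /ɡ/ and /s/; rule 1 does not apply here → [a].

[koɫdʒeɫʃeɡas]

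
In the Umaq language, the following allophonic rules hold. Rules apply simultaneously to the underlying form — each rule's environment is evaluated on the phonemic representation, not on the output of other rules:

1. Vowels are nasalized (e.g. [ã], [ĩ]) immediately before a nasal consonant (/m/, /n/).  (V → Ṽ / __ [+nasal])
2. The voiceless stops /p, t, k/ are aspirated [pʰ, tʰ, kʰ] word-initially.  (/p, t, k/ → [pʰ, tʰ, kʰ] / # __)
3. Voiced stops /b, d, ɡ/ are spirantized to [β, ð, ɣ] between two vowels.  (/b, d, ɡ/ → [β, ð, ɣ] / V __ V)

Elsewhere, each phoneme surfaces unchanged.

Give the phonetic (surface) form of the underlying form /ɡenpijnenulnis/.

[ɡẽnpijnẽnulnis]

/ɡ/ — word-initial; rule 3 does not apply here → [ɡ].
/e/ — between /ɡ/ and /n/, before a nasal consonant — surfaces as [ẽ] (rule 1).
/p/ (between /n/ and /i/) is in the target of rule 2 but the environment (word-initially) is not met → [p].
/i/ (between /p/ and /j/) fails the environment for rule 1, so it stays [i].
/e/ meets the environment for rule 1 (before a nasal consonant) → [ẽ].
/u/ (between /n/ and /l/): rule 1 targets it, but not before a nasal consonant → unchanged [u].
/i/ (between /n/ and /s/) is in the target of rule 1 but the environment (before a nasal consonant) is not met → [i].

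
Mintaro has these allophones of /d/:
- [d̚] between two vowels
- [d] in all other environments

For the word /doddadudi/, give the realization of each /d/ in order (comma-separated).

Occurrence 1 (position 1): no conditioning environment matches → elsewhere allophone [d].
Occurrence 2 (position 3): no conditioning environment matches → elsewhere allophone [d].
Occurrence 3 (position 4): no conditioning environment matches → elsewhere allophone [d].
Occurrence 4 (position 6): between two vowels → [d̚].
Occurrence 5 (position 8): between two vowels → [d̚].

[d], [d], [d], [d̚], [d̚]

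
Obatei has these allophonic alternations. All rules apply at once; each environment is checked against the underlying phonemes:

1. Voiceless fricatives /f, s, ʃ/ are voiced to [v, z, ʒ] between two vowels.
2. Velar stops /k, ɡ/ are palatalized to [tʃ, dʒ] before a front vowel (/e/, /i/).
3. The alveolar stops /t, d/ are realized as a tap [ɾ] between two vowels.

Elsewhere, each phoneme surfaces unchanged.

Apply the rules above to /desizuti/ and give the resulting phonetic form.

[dezizuɾi]

/d/ — word-initial; rule 3 does not apply here → [d].
Rule 1 applies to /s/ (between /e/ and /i/: between two vowels) → [z].
/t/ (between /u/ and /i/) occurs between two vowels → [ɾ] by rule 3.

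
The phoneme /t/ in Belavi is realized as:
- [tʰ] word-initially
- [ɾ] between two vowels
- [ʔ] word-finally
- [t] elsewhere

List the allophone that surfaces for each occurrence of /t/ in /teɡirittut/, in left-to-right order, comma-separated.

[tʰ], [t], [t], [ʔ]

Occurrence 1 (position 1): word-initially → [tʰ].
Occurrence 2 (position 7): no conditioning environment matches → elsewhere allophone [t].
Occurrence 3 (position 8): no conditioning environment matches → elsewhere allophone [t].
Occurrence 4 (position 10): word-finally → [ʔ].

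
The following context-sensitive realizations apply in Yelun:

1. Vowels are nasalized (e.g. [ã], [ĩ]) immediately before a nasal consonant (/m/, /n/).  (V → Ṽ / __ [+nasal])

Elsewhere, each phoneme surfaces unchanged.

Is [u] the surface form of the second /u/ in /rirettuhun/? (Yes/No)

No

/u/ — between /h/ and /n/, before a nasal consonant — surfaces as [ũ] (rule 1).
The actual realization is [ũ], not [u].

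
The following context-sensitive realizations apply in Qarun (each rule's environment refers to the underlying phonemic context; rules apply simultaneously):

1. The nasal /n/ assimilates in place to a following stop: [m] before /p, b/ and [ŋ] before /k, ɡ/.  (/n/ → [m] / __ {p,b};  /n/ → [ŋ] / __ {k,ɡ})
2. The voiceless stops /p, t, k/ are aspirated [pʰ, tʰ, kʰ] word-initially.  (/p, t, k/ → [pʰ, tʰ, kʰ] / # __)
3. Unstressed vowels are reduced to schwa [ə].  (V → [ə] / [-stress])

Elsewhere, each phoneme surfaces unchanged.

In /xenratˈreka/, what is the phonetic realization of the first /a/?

/a/ — between /r/ and /t/, in an unstressed syllable — surfaces as [ə] (rule 3).

[ə]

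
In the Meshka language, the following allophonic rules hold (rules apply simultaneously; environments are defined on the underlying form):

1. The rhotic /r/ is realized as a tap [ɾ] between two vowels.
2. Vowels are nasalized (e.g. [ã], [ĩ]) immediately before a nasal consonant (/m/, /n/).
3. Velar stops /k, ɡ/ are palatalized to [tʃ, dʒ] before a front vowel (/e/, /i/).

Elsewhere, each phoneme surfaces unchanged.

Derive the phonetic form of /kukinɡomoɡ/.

[kutʃĩnɡõmoɡ]

/k/ (word-initial) fails the environment for rule 3, so it stays [k].
/u/ — between /k/ and /k/; rule 2 does not apply here → [u].
/k/ (between /u/ and /i/): before a front vowel, so rule 3 applies → [tʃ].
/i/ meets the environment for rule 2 (before a nasal consonant) → [ĩ].
/n/ stays [n].
/ɡ/ (between /n/ and /o/): rule 3 targets it, but not before a front vowel → unchanged [ɡ].
Rule 2 applies to /o/ (between /ɡ/ and /m/: before a nasal consonant) → [õ].
/m/ (between /o/ and /o/): no rule targets it → [m].
/o/ — between /m/ and /ɡ/; rule 2 does not apply here → [o].
/ɡ/ — word-final; rule 3 does not apply here → [ɡ].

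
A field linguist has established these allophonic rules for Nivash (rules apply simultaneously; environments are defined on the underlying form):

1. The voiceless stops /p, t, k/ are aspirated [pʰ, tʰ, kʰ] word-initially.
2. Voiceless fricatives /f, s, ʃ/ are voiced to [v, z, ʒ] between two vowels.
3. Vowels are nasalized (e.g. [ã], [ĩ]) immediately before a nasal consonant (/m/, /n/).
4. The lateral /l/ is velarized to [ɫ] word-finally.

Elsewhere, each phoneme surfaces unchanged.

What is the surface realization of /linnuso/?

[lĩnnuzo]

/l/ (word-initial) is in the target of rule 4 but the environment (word-finally) is not met → [l].
/i/ (between /l/ and /n/) occurs before a nasal consonant → [ĩ] by rule 3.
/n/ — not in any rule's target class → [n].
/n/ (between /n/ and /u/) is unaffected → [n].
/u/ (between /n/ and /s/) fails the environment for rule 3, so it stays [u].
/s/ meets the environment for rule 2 (between two vowels) → [z].
/o/ (word-final) fails the environment for rule 3, so it stays [o].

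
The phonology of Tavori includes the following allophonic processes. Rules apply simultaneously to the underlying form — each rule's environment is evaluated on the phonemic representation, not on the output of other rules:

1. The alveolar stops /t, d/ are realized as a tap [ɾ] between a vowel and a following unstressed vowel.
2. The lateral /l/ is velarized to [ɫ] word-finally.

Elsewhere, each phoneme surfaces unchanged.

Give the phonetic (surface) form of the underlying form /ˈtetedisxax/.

/t/ (word-initial) fails the environment for rule 1, so it stays [t].
/t/ meets the environment for rule 1 (between a vowel and a following unstressed vowel) → [ɾ].
/d/ (between /e/ and /i/): between a vowel and a following unstressed vowel, so rule 1 applies → [ɾ].

[ˈteɾeɾisxax]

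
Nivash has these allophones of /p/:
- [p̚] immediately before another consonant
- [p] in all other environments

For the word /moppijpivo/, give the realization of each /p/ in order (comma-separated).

[p̚], [p], [p]

Occurrence 1 (position 3): immediately before another consonant → [p̚].
Occurrence 2 (position 4): no conditioning environment matches → elsewhere allophone [p].
Occurrence 3 (position 7): no conditioning environment matches → elsewhere allophone [p].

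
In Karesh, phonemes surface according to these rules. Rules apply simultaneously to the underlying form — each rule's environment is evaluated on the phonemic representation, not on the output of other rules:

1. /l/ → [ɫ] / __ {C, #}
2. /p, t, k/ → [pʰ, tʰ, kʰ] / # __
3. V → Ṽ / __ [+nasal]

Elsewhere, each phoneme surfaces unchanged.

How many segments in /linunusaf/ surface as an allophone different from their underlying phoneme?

2

Segments that undergo a rule: /i/ → [ĩ] (rule 3); /u/ → [ũ] (rule 3).
All other segments surface unchanged.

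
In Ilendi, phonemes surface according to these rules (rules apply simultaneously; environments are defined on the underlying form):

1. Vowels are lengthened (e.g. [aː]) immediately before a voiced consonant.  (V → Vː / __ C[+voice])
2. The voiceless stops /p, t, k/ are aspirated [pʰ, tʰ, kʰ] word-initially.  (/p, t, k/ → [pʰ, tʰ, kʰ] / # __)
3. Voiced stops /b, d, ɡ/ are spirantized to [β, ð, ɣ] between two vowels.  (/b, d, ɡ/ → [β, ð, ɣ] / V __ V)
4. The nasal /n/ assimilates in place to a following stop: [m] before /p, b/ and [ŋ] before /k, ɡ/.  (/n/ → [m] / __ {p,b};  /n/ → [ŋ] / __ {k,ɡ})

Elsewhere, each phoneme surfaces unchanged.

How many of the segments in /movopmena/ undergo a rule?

Segments that undergo a rule: /o/ → [oː] (rule 1); /e/ → [eː] (rule 1).
All other segments surface unchanged.

2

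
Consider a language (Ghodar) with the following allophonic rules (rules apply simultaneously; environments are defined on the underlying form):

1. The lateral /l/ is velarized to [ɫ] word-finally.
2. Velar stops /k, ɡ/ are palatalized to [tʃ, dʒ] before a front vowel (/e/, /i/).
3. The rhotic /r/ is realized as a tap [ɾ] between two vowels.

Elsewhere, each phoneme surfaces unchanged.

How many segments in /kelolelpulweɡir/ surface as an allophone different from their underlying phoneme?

Segments that undergo a rule: /k/ → [tʃ] (rule 2); /ɡ/ → [dʒ] (rule 2).
All other segments surface unchanged.

2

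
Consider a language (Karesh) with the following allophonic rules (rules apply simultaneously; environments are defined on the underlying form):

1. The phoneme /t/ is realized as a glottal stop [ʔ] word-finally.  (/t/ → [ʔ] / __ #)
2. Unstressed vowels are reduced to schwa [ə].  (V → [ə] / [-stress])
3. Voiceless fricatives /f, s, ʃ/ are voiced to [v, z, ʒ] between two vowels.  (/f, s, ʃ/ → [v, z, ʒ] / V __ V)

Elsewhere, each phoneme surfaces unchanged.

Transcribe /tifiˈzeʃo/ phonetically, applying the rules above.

/t/ (word-initial): rule 1 targets it, but not word-finally → unchanged [t].
/i/ meets the environment for rule 2 (in an unstressed syllable) → [ə].
Rule 3 applies to /f/ (between /i/ and /i/: between two vowels) → [v].
/i/ (between /f/ and /z/) occurs in an unstressed syllable → [ə] by rule 2.
/e/ (between /z/ and /ʃ/): rule 2 targets it, but not in an unstressed syllable → unchanged [e].
Rule 3 applies to /ʃ/ (between /e/ and /o/: between two vowels) → [ʒ].
Rule 2 applies to /o/ (word-final: in an unstressed syllable) → [ə].

[təvəˈzeʒə]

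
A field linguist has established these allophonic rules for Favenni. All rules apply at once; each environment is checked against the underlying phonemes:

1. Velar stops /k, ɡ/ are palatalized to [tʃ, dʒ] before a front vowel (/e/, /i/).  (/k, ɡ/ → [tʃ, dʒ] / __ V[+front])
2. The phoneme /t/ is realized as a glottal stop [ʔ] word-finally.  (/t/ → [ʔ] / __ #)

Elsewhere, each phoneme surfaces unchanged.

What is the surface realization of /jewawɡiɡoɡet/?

/j/ stays [j].
/e/ (between /j/ and /w/) is unaffected → [e].
/w/ stays [w].
/a/ — not in any rule's target class → [a].
/w/ (between /a/ and /ɡ/) is unaffected → [w].
/ɡ/ meets the environment for rule 1 (before a front vowel) → [dʒ].
/i/ (between /ɡ/ and /ɡ/): no rule targets it → [i].
/ɡ/ (between /i/ and /o/): rule 1 targets it, but not before a front vowel → unchanged [ɡ].
/o/ (between /ɡ/ and /ɡ/): no rule targets it → [o].
/ɡ/ (between /o/ and /e/) occurs before a front vowel → [dʒ] by rule 1.
/e/ stays [e].
/t/ (word-final) occurs word-finally → [ʔ] by rule 2.

[jewawdʒiɡodʒeʔ]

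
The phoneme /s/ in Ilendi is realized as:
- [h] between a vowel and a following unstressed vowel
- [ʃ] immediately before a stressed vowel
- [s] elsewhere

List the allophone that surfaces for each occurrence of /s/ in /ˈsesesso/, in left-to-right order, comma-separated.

Occurrence 1 (position 1): immediately before a stressed vowel → [ʃ].
Occurrence 2 (position 3): between a vowel and a following unstressed vowel → [h].
Occurrence 3 (position 5): no conditioning environment matches → elsewhere allophone [s].
Occurrence 4 (position 6): no conditioning environment matches → elsewhere allophone [s].

[ʃ], [h], [s], [s]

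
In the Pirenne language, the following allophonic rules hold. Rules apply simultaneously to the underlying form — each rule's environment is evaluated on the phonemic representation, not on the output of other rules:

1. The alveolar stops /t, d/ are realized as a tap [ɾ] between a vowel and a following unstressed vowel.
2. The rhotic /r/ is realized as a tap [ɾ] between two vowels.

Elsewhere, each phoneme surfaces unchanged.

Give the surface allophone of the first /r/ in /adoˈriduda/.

Rule 2 applies to /r/ (between /o/ and /i/: between two vowels) → [ɾ].

[ɾ]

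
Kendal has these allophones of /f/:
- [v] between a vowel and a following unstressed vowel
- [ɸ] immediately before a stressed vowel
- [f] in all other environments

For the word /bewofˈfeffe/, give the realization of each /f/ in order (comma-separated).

[f], [ɸ], [f], [f]

Occurrence 1 (position 5): no conditioning environment matches → elsewhere allophone [f].
Occurrence 2 (position 6): immediately before a stressed vowel → [ɸ].
Occurrence 3 (position 8): no conditioning environment matches → elsewhere allophone [f].
Occurrence 4 (position 9): no conditioning environment matches → elsewhere allophone [f].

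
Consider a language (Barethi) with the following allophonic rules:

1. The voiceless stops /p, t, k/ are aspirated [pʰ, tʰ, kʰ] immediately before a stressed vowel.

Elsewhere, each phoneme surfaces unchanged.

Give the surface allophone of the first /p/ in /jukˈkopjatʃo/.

/p/ (between /o/ and /j/) fails the environment for rule 1, so it stays [p].

[p]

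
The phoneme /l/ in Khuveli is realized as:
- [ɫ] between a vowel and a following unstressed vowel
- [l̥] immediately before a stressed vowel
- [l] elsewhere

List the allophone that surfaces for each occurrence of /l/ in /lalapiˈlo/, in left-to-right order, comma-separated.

Occurrence 1 (position 1): no conditioning environment matches → elsewhere allophone [l].
Occurrence 2 (position 3): between a vowel and a following unstressed vowel → [ɫ].
Occurrence 3 (position 7): immediately before a stressed vowel → [l̥].

[l], [ɫ], [l̥]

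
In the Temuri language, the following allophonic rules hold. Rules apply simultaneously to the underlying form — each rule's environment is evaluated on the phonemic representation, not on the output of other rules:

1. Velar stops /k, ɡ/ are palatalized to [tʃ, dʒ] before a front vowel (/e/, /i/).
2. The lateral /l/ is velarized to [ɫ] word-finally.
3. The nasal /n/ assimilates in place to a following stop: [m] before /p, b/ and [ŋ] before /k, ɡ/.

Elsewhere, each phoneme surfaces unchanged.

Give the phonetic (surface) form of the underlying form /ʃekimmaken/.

[ʃetʃimmatʃen]

/ʃ/ — not in any rule's target class → [ʃ].
/e/ (between /ʃ/ and /k/): no rule targets it → [e].
/k/ meets the environment for rule 1 (before a front vowel) → [tʃ].
/i/ stays [i].
/m/ (between /i/ and /m/) is unaffected → [m].
/m/ stays [m].
/a/ (between /m/ and /k/): no rule targets it → [a].
/k/ — between /a/ and /e/, before a front vowel — surfaces as [tʃ] (rule 1).
/e/ (between /k/ and /n/): no rule targets it → [e].
/n/ (word-final) fails the environment for rule 3, so it stays [n].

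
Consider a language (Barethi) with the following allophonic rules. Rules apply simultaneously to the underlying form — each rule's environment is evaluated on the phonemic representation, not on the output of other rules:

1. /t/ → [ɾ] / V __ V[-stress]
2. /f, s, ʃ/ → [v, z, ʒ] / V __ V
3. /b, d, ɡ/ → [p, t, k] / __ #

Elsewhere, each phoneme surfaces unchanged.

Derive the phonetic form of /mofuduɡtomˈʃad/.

/f/ (between /o/ and /u/): between two vowels, so rule 2 applies → [v].
/d/ (between /u/ and /u/): rule 3 targets it, but not word-finally → unchanged [d].
/ɡ/ — between /u/ and /t/; rule 3 does not apply here → [ɡ].
/t/ (between /ɡ/ and /o/): rule 1 targets it, but not between a vowel and a following unstressed vowel → unchanged [t].
/ʃ/ (between /m/ and /a/): rule 2 targets it, but not between two vowels → unchanged [ʃ].
/d/ (word-final): word-finally, so rule 3 applies → [t].

[movuduɡtomˈʃat]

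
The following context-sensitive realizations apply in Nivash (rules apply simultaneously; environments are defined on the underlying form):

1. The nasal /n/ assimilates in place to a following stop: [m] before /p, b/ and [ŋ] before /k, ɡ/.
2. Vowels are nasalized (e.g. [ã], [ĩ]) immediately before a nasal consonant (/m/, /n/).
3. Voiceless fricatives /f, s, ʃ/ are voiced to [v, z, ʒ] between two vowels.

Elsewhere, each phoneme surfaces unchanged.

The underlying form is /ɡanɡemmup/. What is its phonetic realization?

/ɡ/ — not in any rule's target class → [ɡ].
/a/ (between /ɡ/ and /n/): before a nasal consonant, so rule 2 applies → [ã].
/n/ (between /a/ and /ɡ/) occurs before a labial or velar stop → [ŋ] by rule 1.
/ɡ/ — not in any rule's target class → [ɡ].
/e/ (between /ɡ/ and /m/): before a nasal consonant, so rule 2 applies → [ẽ].
/m/ (between /e/ and /m/) is unaffected → [m].
/m/ (between /m/ and /u/): no rule targets it → [m].
/u/ (between /m/ and /p/) is in the target of rule 2 but the environment (before a nasal consonant) is not met → [u].
/p/ — not in any rule's target class → [p].

[ɡãŋɡẽmmup]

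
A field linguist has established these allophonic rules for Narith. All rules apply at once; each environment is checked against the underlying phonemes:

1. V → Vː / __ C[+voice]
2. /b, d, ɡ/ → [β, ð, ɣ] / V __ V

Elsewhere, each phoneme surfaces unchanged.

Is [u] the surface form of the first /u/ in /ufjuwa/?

/u/ (word-initial): rule 1 targets it, but not before a voiced consonant → unchanged [u].
The actual realization is [u], which matches [u].

Yes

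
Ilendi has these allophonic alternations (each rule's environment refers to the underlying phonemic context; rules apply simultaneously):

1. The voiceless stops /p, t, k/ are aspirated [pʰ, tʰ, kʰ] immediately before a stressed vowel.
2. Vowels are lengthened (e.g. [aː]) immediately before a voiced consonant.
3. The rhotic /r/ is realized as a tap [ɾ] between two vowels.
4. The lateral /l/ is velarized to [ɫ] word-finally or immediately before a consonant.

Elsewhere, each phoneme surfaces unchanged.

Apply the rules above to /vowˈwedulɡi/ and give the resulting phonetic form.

[voːwˈweːduːɫɡi]

/o/ (between /v/ and /w/): before a voiced consonant, so rule 2 applies → [oː].
/e/ (between /w/ and /d/) occurs before a voiced consonant → [eː] by rule 2.
/u/ — between /d/ and /l/, before a voiced consonant — surfaces as [uː] (rule 2).
Rule 4 applies to /l/ (between /u/ and /ɡ/: word-finally or immediately before a consonant) → [ɫ].
/i/ — word-final; rule 2 does not apply here → [i].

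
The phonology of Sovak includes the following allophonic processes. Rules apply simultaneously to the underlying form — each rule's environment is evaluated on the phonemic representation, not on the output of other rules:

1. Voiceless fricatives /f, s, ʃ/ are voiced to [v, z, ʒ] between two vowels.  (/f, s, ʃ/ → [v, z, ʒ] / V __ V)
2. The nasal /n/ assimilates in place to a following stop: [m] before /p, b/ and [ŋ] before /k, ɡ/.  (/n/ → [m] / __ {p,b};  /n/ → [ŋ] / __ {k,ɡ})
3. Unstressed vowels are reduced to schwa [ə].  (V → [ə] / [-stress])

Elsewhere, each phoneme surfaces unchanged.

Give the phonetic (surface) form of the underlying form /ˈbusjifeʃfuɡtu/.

/b/ — not in any rule's target class → [b].
/u/ — between /b/ and /s/; rule 3 does not apply here → [u].
/s/ (between /u/ and /j/) fails the environment for rule 1, so it stays [s].
/j/ stays [j].
Rule 3 applies to /i/ (between /j/ and /f/: in an unstressed syllable) → [ə].
/f/ meets the environment for rule 1 (between two vowels) → [v].
Rule 3 applies to /e/ (between /f/ and /ʃ/: in an unstressed syllable) → [ə].
/ʃ/ (between /e/ and /f/) fails the environment for rule 1, so it stays [ʃ].
/f/ — between /ʃ/ and /u/; rule 1 does not apply here → [f].
Rule 3 applies to /u/ (between /f/ and /ɡ/: in an unstressed syllable) → [ə].
/ɡ/ (between /u/ and /t/) is unaffected → [ɡ].
/t/ (between /ɡ/ and /u/): no rule targets it → [t].
Rule 3 applies to /u/ (word-final: in an unstressed syllable) → [ə].

[ˈbusjəvəʃfəɡtə]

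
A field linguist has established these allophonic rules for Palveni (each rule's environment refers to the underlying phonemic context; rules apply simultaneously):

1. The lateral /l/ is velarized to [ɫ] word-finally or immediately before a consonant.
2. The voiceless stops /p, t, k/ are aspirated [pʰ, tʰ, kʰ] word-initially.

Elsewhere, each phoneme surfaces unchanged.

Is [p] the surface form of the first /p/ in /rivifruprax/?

Yes

/p/ — between /u/ and /r/; rule 2 does not apply here → [p].
The actual realization is [p], which matches [p].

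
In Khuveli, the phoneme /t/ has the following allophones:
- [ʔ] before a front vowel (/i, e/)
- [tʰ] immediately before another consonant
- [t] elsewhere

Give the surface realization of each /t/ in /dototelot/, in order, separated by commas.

[t], [ʔ], [t]

Occurrence 1 (position 3): no conditioning environment matches → elsewhere allophone [t].
Occurrence 2 (position 5): before a front vowel (/i, e/) → [ʔ].
Occurrence 3 (position 9): no conditioning environment matches → elsewhere allophone [t].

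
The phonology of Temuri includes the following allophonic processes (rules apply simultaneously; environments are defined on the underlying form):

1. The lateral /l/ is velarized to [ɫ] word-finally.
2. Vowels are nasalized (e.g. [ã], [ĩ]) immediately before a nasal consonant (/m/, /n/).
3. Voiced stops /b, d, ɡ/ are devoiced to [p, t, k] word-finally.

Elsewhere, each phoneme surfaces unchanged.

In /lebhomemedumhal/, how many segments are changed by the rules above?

4

Segments that undergo a rule: /o/ → [õ] (rule 2); /e/ → [ẽ] (rule 2); /u/ → [ũ] (rule 2); /l/ → [ɫ] (rule 1).
All other segments surface unchanged.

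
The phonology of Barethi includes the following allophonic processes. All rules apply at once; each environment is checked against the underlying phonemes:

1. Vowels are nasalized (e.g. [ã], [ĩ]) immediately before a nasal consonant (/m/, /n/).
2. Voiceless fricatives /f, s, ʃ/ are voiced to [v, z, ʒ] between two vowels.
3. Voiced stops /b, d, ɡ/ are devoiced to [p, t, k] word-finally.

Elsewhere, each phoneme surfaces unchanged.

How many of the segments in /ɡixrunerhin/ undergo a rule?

2

Segments that undergo a rule: /u/ → [ũ] (rule 1); /i/ → [ĩ] (rule 1).
All other segments surface unchanged.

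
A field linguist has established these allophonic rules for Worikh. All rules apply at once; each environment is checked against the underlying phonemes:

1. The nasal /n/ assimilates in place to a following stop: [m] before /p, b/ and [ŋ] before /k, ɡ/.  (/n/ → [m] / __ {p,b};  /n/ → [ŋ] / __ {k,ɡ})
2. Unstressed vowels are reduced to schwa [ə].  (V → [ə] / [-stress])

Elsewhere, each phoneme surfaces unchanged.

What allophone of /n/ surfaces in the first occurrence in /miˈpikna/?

[n]

/n/ (between /k/ and /a/) fails the environment for rule 1, so it stays [n].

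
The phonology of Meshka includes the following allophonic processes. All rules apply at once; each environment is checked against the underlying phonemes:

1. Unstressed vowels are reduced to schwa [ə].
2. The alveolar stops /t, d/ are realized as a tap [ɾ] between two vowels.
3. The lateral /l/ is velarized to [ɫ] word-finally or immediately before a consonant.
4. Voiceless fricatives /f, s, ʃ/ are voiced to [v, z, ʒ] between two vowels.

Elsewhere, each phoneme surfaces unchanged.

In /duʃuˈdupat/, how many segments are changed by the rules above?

Segments that undergo a rule: /u/ → [ə] (rule 1); /ʃ/ → [ʒ] (rule 4); /u/ → [ə] (rule 1); /d/ → [ɾ] (rule 2); /a/ → [ə] (rule 1).
All other segments surface unchanged.

5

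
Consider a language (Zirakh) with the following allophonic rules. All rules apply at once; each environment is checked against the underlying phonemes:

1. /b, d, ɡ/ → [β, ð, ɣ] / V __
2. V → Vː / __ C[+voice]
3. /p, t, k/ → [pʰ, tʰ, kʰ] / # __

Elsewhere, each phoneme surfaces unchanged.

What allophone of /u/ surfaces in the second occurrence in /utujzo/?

/u/ meets the environment for rule 2 (before a voiced consonant) → [uː].

[uː]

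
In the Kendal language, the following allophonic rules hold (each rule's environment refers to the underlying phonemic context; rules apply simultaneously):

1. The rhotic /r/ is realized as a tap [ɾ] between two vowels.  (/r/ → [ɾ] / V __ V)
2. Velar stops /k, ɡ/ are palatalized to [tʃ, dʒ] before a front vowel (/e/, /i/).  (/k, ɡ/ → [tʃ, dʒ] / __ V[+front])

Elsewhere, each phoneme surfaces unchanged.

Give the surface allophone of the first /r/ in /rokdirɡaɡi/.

[r]

/r/ (word-initial) fails the environment for rule 1, so it stays [r].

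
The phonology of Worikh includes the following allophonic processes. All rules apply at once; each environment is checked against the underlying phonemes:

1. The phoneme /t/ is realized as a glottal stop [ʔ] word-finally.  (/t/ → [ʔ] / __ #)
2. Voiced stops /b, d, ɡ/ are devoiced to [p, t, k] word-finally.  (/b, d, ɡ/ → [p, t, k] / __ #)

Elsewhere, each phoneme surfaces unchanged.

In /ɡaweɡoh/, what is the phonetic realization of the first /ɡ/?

[ɡ]

/ɡ/ (word-initial): rule 2 targets it, but not word-finally → unchanged [ɡ].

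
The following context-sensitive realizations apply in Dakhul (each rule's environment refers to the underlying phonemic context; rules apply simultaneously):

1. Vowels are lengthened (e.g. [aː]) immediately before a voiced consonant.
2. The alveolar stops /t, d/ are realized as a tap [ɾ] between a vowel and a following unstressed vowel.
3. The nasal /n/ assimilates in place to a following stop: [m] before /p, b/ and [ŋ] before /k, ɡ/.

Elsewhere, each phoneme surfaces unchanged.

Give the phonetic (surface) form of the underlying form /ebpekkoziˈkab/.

[eːbpekkoːziˈkaːb]

/e/ (word-initial) occurs before a voiced consonant → [eː] by rule 1.
/e/ (between /p/ and /k/): rule 1 targets it, but not before a voiced consonant → unchanged [e].
Rule 1 applies to /o/ (between /k/ and /z/: before a voiced consonant) → [oː].
/i/ (between /z/ and /k/) fails the environment for rule 1, so it stays [i].
/a/ (between /k/ and /b/) occurs before a voiced consonant → [aː] by rule 1.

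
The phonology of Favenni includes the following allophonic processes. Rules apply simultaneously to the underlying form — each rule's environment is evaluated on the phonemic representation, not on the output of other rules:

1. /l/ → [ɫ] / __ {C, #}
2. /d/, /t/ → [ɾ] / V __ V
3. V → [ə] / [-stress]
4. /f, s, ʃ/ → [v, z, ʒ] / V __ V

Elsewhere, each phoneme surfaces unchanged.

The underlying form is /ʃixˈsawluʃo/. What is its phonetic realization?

/ʃ/ — word-initial; rule 4 does not apply here → [ʃ].
Rule 3 applies to /i/ (between /ʃ/ and /x/: in an unstressed syllable) → [ə].
/x/ stays [x].
/s/ (between /x/ and /a/): rule 4 targets it, but not between two vowels → unchanged [s].
/a/ — between /s/ and /w/; rule 3 does not apply here → [a].
/w/ — not in any rule's target class → [w].
/l/ — between /w/ and /u/; rule 1 does not apply here → [l].
Rule 3 applies to /u/ (between /l/ and /ʃ/: in an unstressed syllable) → [ə].
/ʃ/ (between /u/ and /o/): between two vowels, so rule 4 applies → [ʒ].
/o/ meets the environment for rule 3 (in an unstressed syllable) → [ə].

[ʃəxˈsawləʒə]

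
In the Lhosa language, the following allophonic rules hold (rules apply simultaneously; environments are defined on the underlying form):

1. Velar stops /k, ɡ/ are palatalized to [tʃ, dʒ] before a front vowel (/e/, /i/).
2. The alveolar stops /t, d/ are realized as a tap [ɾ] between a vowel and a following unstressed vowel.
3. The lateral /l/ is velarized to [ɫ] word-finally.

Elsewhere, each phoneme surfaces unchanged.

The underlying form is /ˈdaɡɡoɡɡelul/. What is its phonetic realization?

/d/ (word-initial) is in the target of rule 2 but the environment (between a vowel and a following unstressed vowel) is not met → [d].
/ɡ/ (between /a/ and /ɡ/) fails the environment for rule 1, so it stays [ɡ].
/ɡ/ — between /ɡ/ and /o/; rule 1 does not apply here → [ɡ].
/ɡ/ — between /o/ and /ɡ/; rule 1 does not apply here → [ɡ].
/ɡ/ — between /ɡ/ and /e/, before a front vowel — surfaces as [dʒ] (rule 1).
/l/ (between /e/ and /u/) fails the environment for rule 3, so it stays [l].
Rule 3 applies to /l/ (word-final: word-finally) → [ɫ].

[ˈdaɡɡoɡdʒeluɫ]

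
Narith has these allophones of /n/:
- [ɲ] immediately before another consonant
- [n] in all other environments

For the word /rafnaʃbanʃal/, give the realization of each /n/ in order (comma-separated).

[n], [ɲ]

Occurrence 1 (position 4): no conditioning environment matches → elsewhere allophone [n].
Occurrence 2 (position 9): immediately before another consonant → [ɲ].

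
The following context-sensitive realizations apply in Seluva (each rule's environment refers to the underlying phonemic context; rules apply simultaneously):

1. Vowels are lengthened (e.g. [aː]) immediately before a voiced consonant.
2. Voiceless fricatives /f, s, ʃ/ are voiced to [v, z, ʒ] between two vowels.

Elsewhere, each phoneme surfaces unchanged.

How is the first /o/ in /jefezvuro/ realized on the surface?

[o]

/o/ (word-final): rule 1 targets it, but not before a voiced consonant → unchanged [o].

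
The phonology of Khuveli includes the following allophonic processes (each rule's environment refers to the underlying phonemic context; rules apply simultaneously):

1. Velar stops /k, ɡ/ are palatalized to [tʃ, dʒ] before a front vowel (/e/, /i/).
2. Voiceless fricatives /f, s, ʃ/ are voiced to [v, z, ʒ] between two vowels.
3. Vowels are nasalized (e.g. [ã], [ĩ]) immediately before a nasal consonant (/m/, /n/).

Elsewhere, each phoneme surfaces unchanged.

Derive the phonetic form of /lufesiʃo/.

/u/ — between /l/ and /f/; rule 3 does not apply here → [u].
/f/ meets the environment for rule 2 (between two vowels) → [v].
/e/ (between /f/ and /s/) is in the target of rule 3 but the environment (before a nasal consonant) is not met → [e].
/s/ — between /e/ and /i/, between two vowels — surfaces as [z] (rule 2).
/i/ (between /s/ and /ʃ/) fails the environment for rule 3, so it stays [i].
Rule 2 applies to /ʃ/ (between /i/ and /o/: between two vowels) → [ʒ].
/o/ — word-final; rule 3 does not apply here → [o].

[luveziʒo]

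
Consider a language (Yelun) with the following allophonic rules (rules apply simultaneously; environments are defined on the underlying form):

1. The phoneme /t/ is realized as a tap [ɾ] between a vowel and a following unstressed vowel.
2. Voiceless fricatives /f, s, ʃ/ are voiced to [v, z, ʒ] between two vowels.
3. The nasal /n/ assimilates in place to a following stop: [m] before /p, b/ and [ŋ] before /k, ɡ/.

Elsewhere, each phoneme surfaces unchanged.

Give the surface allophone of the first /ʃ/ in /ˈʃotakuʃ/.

[ʃ]

/ʃ/ (word-initial) fails the environment for rule 2, so it stays [ʃ].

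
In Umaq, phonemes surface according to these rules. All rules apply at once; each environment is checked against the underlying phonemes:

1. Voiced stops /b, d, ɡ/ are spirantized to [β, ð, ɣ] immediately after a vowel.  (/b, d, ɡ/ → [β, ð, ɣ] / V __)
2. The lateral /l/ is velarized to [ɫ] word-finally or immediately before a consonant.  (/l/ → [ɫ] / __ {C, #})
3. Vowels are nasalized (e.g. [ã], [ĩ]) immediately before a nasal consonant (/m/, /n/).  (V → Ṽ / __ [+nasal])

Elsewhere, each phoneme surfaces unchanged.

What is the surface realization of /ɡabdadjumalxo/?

[ɡaβdaðjũmaɫxo]

/ɡ/ (word-initial): rule 1 targets it, but not immediately after a vowel → unchanged [ɡ].
/a/ (between /ɡ/ and /b/) fails the environment for rule 3, so it stays [a].
/b/ (between /a/ and /d/): immediately after a vowel, so rule 1 applies → [β].
/d/ — between /b/ and /a/; rule 1 does not apply here → [d].
/a/ (between /d/ and /d/) fails the environment for rule 3, so it stays [a].
/d/ (between /a/ and /j/) occurs immediately after a vowel → [ð] by rule 1.
/j/ (between /d/ and /u/) is unaffected → [j].
/u/ meets the environment for rule 3 (before a nasal consonant) → [ũ].
/m/ (between /u/ and /a/): no rule targets it → [m].
/a/ (between /m/ and /l/): rule 3 targets it, but not before a nasal consonant → unchanged [a].
Rule 2 applies to /l/ (between /a/ and /x/: word-finally or immediately before a consonant) → [ɫ].
/x/ — not in any rule's target class → [x].
/o/ — word-final; rule 3 does not apply here → [o].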